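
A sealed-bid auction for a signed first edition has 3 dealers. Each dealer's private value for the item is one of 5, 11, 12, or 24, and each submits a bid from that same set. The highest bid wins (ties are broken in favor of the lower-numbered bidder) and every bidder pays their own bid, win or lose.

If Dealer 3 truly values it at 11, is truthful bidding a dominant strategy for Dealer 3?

Consider the case where Dealer 1 bids 5 and Dealer 2 bids 11.
Truthful bid 11: loses but pays 11, utility -11.
Bid 5 instead: loses but pays 5, utility -5.
Since -5 > -11, bidding 5 is strictly better here, so truthful bidding is not dominant.

No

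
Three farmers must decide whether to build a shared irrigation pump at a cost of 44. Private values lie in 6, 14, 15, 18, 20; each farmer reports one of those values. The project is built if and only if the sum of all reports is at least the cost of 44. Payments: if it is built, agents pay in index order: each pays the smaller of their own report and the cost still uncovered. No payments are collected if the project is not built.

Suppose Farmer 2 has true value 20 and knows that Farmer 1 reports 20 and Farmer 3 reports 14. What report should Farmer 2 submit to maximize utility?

Report 6: project not built, utility 0.
Report 14: project built, pays 14, utility 20 - 14 = 6.
Report 15: project built, pays 15, utility 20 - 15 = 5.
Report 18: project built, pays 18, utility 20 - 18 = 2.
Report 20: project built, pays 20, utility 20 - 20 = 0.
The best choice is 14 with utility 6.

14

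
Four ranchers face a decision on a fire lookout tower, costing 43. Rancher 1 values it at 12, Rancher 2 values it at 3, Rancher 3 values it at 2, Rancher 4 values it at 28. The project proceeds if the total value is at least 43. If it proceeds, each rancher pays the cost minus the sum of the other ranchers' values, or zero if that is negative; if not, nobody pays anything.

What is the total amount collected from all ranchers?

37

Total value 45 ≥ cost 43, so it is built.
Rancher 1: others sum to 33; max(0, 43 - 33) = 10.
Rancher 2: others sum to 42; max(0, 43 - 42) = 1.
Rancher 3: others sum to 43; max(0, 43 - 43) = 0.
Rancher 4: others sum to 17; max(0, 43 - 17) = 26.
Total collected = 10 + 1 + 0 + 26 = 37.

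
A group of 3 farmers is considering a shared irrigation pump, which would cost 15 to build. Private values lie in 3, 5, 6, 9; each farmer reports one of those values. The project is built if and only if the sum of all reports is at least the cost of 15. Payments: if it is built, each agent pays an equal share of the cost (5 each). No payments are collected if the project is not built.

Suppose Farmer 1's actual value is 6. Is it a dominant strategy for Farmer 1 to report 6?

Consider the case where Farmer 2 reports 3 and Farmer 3 reports 3.
Truthful report 6: project not built, utility 0.
Report 9 instead: project built, pays 5, utility 6 - 5 = 1.
Since 1 > 0, reporting 9 is strictly better here, so truthful reporting is not dominant.

No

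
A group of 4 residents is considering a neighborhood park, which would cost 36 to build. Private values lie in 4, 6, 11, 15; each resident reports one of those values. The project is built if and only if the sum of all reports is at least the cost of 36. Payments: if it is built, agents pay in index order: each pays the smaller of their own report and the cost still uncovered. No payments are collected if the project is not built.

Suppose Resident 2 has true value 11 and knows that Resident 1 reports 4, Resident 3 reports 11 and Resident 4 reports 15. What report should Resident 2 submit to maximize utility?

Report 4: project not built, utility 0.
Report 6: project built, pays 6, utility 11 - 6 = 5.
Report 11: project built, pays 11, utility 11 - 11 = 0.
Report 15: project built, pays 15, utility 11 - 15 = -4.
The best choice is 6 with utility 5.

6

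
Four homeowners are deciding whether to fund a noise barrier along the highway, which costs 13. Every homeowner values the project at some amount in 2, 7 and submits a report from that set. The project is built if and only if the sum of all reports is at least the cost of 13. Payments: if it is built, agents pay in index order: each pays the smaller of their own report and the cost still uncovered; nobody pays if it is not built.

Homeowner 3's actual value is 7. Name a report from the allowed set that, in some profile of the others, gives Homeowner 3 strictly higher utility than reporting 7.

Suppose Homeowner 1 reports 2, Homeowner 2 reports 2 and Homeowner 4 reports 7.
Report 7: project built, pays 7, utility 7 - 7 = 0.
Report 2: project built, pays 2, utility 7 - 2 = 5.
So reporting 2 beats truth here (5 > 0).

2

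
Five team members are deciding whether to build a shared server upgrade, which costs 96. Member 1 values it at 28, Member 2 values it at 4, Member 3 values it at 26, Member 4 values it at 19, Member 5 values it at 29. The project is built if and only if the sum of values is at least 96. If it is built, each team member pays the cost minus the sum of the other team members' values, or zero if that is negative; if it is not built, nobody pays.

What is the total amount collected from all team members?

62

Total value 106 ≥ cost 96, so it is built.
Member 1: others sum to 78; max(0, 96 - 78) = 18.
Member 2: others sum to 102; max(0, 96 - 102) = 0.
Member 3: others sum to 80; max(0, 96 - 80) = 16.
Member 4: others sum to 87; max(0, 96 - 87) = 9.
Member 5: others sum to 77; max(0, 96 - 77) = 19.
Total collected = 18 + 0 + 16 + 9 + 19 = 62.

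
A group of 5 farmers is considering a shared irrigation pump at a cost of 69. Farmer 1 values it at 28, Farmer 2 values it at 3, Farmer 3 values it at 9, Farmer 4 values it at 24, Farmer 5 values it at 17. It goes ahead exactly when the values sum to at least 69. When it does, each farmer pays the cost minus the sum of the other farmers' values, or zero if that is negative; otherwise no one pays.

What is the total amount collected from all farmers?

Total value 81 ≥ cost 69, so it is built.
Farmer 1: others sum to 53; max(0, 69 - 53) = 16.
Farmer 2: others sum to 78; max(0, 69 - 78) = 0.
Farmer 3: others sum to 72; max(0, 69 - 72) = 0.
Farmer 4: others sum to 57; max(0, 69 - 57) = 12.
Farmer 5: others sum to 64; max(0, 69 - 64) = 5.
Total collected = 16 + 0 + 0 + 12 + 5 = 33.

33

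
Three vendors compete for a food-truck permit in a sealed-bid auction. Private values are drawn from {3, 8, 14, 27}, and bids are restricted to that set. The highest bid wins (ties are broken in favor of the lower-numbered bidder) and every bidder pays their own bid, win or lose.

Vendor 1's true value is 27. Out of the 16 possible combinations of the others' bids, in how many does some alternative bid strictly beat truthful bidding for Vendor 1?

9

Others bid (3, 3): truth gives 0; bid 3 gives 24 > 0. Violating.
Others bid (3, 8): truth gives 0; bid 8 gives 19 > 0. Violating.
Others bid (3, 14): truth gives 0; bid 14 gives 13 > 0. Violating.
Others bid (8, 3): truth gives 0; bid 8 gives 19 > 0. Violating.
Others bid (3, 27): truth gives 0; no alternative beats it.
Others bid (8, 27): truth gives 0; no alternative beats it.
(Checking all 16 profiles: 9 have a profitable deviation, 7 do not.)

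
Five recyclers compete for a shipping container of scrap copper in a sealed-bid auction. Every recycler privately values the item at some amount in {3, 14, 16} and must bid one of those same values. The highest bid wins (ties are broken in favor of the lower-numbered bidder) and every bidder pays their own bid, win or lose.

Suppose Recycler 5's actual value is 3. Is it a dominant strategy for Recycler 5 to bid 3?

Check each profile of the others' bids and compare truth against every alternative bid.
Others bid (3, 3, 3, 16): truth gives -3, best alternative gives -14.
Others bid (3, 3, 14, 16): truth gives -3, best alternative gives -14.
Others bid (3, 3, 16, 3): truth gives -3, best alternative gives -14.
Others bid (3, 3, 16, 14): truth gives -3, best alternative gives -14.
Others bid (3, 3, 16, 16): truth gives -3, best alternative gives -14.
Others bid (3, 14, 3, 16): truth gives -3, best alternative gives -14.
(Remaining 75 profiles checked similarly; truth is weakly best in each.)
In every case the truthful bid is at least as good as any alternative, so it is a dominant strategy.

Yes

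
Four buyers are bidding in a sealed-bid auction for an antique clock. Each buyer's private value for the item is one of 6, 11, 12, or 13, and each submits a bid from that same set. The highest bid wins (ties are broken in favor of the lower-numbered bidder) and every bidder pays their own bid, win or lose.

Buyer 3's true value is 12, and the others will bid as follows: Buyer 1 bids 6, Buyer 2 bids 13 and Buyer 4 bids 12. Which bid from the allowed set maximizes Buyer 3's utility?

Bid 6: loses but pays 6, utility -6.
Bid 11: loses but pays 11, utility -11.
Bid 12: loses but pays 12, utility -12.
Bid 13: loses but pays 13, utility -13.
The best choice is 6 with utility -6.

6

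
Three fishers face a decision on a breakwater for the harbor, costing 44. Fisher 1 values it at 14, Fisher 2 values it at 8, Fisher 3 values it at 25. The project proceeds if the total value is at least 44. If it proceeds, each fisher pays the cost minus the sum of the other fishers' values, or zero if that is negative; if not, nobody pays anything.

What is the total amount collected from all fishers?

Total value 47 ≥ cost 44, so it is built.
Fisher 1: others sum to 33; max(0, 44 - 33) = 11.
Fisher 2: others sum to 39; max(0, 44 - 39) = 5.
Fisher 3: others sum to 22; max(0, 44 - 22) = 22.
Total collected = 11 + 5 + 22 = 38.

38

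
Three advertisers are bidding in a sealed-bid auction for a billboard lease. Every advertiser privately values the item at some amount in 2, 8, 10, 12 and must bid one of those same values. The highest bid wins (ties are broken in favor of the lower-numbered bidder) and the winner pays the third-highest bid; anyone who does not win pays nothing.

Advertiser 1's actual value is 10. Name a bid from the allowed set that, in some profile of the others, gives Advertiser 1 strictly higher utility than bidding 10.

12

Suppose Advertiser 2 bids 2 and Advertiser 3 bids 12.
Bid 10: loses, pays 0, utility 0.
Bid 12: wins, pays 2, utility 10 - 2 = 8.
So bidding 12 beats truth here (8 > 0).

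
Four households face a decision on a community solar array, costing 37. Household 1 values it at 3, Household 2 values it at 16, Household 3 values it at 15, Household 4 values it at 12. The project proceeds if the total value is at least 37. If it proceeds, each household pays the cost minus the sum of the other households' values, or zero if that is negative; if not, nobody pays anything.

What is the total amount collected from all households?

Total value 46 ≥ cost 37, so it is built.
Household 1: others sum to 43; max(0, 37 - 43) = 0.
Household 2: others sum to 30; max(0, 37 - 30) = 7.
Household 3: others sum to 31; max(0, 37 - 31) = 6.
Household 4: others sum to 34; max(0, 37 - 34) = 3.
Total collected = 0 + 7 + 6 + 3 = 16.

16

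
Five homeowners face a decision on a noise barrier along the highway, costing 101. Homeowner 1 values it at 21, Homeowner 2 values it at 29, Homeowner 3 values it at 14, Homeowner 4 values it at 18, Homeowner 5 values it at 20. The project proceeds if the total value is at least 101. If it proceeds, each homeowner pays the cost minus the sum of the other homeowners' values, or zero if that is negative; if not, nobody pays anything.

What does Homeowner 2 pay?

28

Total value 102 ≥ cost 101, so the project is built.
The other homeowners' values sum to 73.
Cost minus that sum is 101 - 73 = 28.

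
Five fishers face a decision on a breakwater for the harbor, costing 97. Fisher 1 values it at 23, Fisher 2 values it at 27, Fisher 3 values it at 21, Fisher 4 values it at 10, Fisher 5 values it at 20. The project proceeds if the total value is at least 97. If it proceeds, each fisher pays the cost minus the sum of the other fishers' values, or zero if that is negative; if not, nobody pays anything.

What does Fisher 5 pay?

16

Total value 101 ≥ cost 97, so the project is built.
The other fishers' values sum to 81.
Cost minus that sum is 97 - 81 = 16.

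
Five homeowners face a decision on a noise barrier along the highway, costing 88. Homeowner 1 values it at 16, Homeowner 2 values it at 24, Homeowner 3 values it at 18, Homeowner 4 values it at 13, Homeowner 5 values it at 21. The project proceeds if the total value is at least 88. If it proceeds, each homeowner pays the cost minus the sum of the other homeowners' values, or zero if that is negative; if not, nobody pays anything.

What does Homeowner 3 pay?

Total value 92 ≥ cost 88, so the project is built.
The other homeowners' values sum to 74.
Cost minus that sum is 88 - 74 = 14.

14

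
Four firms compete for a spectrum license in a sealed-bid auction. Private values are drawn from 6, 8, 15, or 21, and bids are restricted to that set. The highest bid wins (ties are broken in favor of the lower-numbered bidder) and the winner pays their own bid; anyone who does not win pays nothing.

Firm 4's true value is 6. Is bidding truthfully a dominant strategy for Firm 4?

Check each profile of the others' bids and compare truth against every alternative bid.
Others bid (6, 6, 6): truth gives 0, best alternative gives -2.
Others bid (6, 6, 8): truth gives 0, best alternative gives 0.
Others bid (6, 6, 15): truth gives 0, best alternative gives 0.
Others bid (6, 6, 21): truth gives 0, best alternative gives 0.
Others bid (6, 8, 6): truth gives 0, best alternative gives 0.
Others bid (6, 8, 8): truth gives 0, best alternative gives 0.
(Remaining 58 profiles checked similarly; truth is weakly best in each.)
In every case the truthful bid is at least as good as any alternative, so it is a dominant strategy.

Yes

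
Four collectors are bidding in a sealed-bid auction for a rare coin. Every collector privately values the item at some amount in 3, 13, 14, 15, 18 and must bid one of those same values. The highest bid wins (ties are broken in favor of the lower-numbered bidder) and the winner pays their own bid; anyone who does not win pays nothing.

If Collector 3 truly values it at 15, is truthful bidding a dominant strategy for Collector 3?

No

Consider the case where Collector 1 bids 3, Collector 2 bids 3 and Collector 4 bids 3.
Truthful bid 15: wins, pays 15, utility 15 - 15 = 0.
Bid 13 instead: wins, pays 13, utility 15 - 13 = 2.
Since 2 > 0, bidding 13 is strictly better here, so truthful bidding is not dominant.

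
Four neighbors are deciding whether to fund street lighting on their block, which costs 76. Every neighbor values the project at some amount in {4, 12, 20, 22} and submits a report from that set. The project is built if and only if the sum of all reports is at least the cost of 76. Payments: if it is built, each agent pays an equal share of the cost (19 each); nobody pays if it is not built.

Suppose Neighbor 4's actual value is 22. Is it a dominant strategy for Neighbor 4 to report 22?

Check each profile of the others' reports and compare truth against every alternative report.
Others report (12, 20, 22): truth gives 3, best alternative gives 0.
Others report (12, 22, 20): truth gives 3, best alternative gives 0.
Others report (20, 12, 22): truth gives 3, best alternative gives 0.
Others report (20, 22, 12): truth gives 3, best alternative gives 0.
Others report (22, 12, 20): truth gives 3, best alternative gives 0.
Others report (22, 20, 12): truth gives 3, best alternative gives 0.
(Remaining 58 profiles checked similarly; truth is weakly best in each.)
In every case the truthful report is at least as good as any alternative, so it is a dominant strategy.

Yes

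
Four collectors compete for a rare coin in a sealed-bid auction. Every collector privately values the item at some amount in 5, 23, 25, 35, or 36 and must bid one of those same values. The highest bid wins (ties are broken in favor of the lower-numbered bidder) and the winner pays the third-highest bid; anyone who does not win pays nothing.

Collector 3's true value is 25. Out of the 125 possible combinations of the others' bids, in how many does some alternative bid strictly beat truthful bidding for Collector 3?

Others bid (5, 5, 35): truth gives 0; bid 35 gives 20 > 0. Violating.
Others bid (5, 5, 36): truth gives 0; bid 36 gives 20 > 0. Violating.
Others bid (5, 23, 35): truth gives 0; bid 35 gives 2 > 0. Violating.
Others bid (5, 23, 36): truth gives 0; bid 36 gives 2 > 0. Violating.
Others bid (5, 5, 5): truth gives 20; no alternative beats it.
Others bid (5, 5, 23): truth gives 20; no alternative beats it.
(Checking all 125 profiles: 24 have a profitable deviation, 101 do not.)

24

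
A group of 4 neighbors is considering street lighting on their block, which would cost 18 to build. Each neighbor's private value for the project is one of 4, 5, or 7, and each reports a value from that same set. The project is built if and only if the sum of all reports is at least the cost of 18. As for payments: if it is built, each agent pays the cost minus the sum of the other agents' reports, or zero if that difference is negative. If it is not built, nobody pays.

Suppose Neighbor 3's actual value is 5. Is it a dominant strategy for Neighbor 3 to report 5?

Check each profile of the others' reports and compare truth against every alternative report.
Others report (4, 7, 7): truth gives 5, best alternative gives 5.
Others report (5, 7, 7): truth gives 5, best alternative gives 5.
Others report (7, 4, 7): truth gives 5, best alternative gives 5.
Others report (7, 5, 7): truth gives 5, best alternative gives 5.
Others report (7, 7, 4): truth gives 5, best alternative gives 5.
Others report (7, 7, 5): truth gives 5, best alternative gives 5.
(Remaining 21 profiles checked similarly; truth is weakly best in each.)
In every case the truthful report is at least as good as any alternative, so it is a dominant strategy.

Yes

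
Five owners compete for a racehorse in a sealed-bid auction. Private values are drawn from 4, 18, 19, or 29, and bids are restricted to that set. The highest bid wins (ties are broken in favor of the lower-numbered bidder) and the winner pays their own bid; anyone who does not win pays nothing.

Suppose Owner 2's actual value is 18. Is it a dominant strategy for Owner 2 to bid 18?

Check each profile of the others' bids and compare truth against every alternative bid.
Others bid (4, 4, 4, 4): truth gives 0, best alternative gives 0.
Others bid (4, 4, 4, 18): truth gives 0, best alternative gives 0.
Others bid (4, 4, 4, 19): truth gives 0, best alternative gives 0.
Others bid (4, 4, 4, 29): truth gives 0, best alternative gives 0.
Others bid (4, 4, 18, 4): truth gives 0, best alternative gives 0.
Others bid (4, 4, 18, 18): truth gives 0, best alternative gives 0.
(Remaining 250 profiles checked similarly; truth is weakly best in each.)
In every case the truthful bid is at least as good as any alternative, so it is a dominant strategy.

Yes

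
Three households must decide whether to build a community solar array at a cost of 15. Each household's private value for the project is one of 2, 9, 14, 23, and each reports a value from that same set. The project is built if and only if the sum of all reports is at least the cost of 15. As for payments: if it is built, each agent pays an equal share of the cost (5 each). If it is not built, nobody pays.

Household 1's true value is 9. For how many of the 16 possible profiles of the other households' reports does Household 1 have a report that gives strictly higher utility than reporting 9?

Others report (2, 2): truth gives 0; report 14 gives 4 > 0. Violating.
Others report (2, 9): truth gives 4; no alternative beats it.
Others report (2, 14): truth gives 4; no alternative beats it.
(Checking all 16 profiles: 1 has a profitable deviation, 15 do not.)

1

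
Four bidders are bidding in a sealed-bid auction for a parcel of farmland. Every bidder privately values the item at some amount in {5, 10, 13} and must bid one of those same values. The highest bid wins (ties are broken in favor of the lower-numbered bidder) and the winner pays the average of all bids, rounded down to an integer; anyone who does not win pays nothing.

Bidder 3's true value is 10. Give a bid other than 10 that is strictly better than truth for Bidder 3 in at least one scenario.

13

Suppose Bidder 1 bids 5, Bidder 2 bids 5 and Bidder 4 bids 13.
Bid 10: loses, pays 0, utility 0.
Bid 13: wins, pays 9, utility 10 - 9 = 1.
So bidding 13 beats truth here (1 > 0).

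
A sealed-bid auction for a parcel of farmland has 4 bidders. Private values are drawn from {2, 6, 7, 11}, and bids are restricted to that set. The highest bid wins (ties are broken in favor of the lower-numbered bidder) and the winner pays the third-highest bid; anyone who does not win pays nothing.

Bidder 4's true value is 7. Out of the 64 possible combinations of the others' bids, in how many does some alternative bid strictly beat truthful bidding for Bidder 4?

Others bid (2, 2, 7): truth gives 0; bid 11 gives 5 > 0. Violating.
Others bid (2, 6, 7): truth gives 0; bid 11 gives 1 > 0. Violating.
Others bid (2, 7, 2): truth gives 0; bid 11 gives 5 > 0. Violating.
Others bid (2, 7, 6): truth gives 0; bid 11 gives 1 > 0. Violating.
Others bid (2, 2, 2): truth gives 5; no alternative beats it.
Others bid (2, 2, 6): truth gives 5; no alternative beats it.
(Checking all 64 profiles: 12 have a profitable deviation, 52 do not.)

12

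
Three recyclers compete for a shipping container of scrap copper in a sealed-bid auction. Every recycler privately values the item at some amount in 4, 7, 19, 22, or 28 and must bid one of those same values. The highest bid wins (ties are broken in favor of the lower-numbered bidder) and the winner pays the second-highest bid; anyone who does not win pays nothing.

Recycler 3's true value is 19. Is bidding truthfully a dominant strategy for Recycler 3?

Check each profile of the others' bids and compare truth against every alternative bid.
Others bid (4, 4): truth gives 15, best alternative gives 15.
Others bid (4, 7): truth gives 12, best alternative gives 12.
Others bid (7, 4): truth gives 12, best alternative gives 12.
Others bid (7, 7): truth gives 12, best alternative gives 12.
Others bid (4, 19): truth gives 0, best alternative gives 0.
Others bid (4, 22): truth gives 0, best alternative gives 0.
(Remaining 19 profiles checked similarly; truth is weakly best in each.)
In every case the truthful bid is at least as good as any alternative, so it is a dominant strategy.

Yes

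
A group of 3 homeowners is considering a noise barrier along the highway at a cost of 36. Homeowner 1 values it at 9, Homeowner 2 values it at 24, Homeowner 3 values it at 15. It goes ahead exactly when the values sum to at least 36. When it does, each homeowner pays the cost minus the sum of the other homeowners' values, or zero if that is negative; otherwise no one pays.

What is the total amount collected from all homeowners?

Total value 48 ≥ cost 36, so it is built.
Homeowner 1: others sum to 39; max(0, 36 - 39) = 0.
Homeowner 2: others sum to 24; max(0, 36 - 24) = 12.
Homeowner 3: others sum to 33; max(0, 36 - 33) = 3.
Total collected = 0 + 12 + 3 = 15.

15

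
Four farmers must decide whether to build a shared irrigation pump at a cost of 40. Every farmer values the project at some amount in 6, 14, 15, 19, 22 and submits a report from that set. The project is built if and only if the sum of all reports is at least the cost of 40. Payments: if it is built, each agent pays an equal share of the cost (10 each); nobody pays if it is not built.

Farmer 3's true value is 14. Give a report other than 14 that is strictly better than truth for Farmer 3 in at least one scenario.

22

Suppose Farmer 1 reports 6, Farmer 2 reports 6 and Farmer 4 reports 6.
Report 14: project not built, utility 0.
Report 22: project built, pays 10, utility 14 - 10 = 4.
So reporting 22 beats truth here (4 > 0).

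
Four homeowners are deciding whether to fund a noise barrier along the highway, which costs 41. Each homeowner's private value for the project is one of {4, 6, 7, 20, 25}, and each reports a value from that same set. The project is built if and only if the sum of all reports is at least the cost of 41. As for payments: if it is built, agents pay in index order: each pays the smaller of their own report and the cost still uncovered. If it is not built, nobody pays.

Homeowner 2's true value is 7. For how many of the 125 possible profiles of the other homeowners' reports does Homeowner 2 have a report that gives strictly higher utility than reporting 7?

68

Others report (4, 6, 25): truth gives 0; report 6 gives 1 > 0. Violating.
Others report (4, 7, 25): truth gives 0; report 6 gives 1 > 0. Violating.
Others report (4, 20, 20): truth gives 0; report 4 gives 3 > 0. Violating.
Others report (4, 20, 25): truth gives 0; report 4 gives 3 > 0. Violating.
Others report (4, 4, 4): truth gives 0; no alternative beats it.
Others report (4, 4, 6): truth gives 0; no alternative beats it.
(Checking all 125 profiles: 68 have a profitable deviation, 57 do not.)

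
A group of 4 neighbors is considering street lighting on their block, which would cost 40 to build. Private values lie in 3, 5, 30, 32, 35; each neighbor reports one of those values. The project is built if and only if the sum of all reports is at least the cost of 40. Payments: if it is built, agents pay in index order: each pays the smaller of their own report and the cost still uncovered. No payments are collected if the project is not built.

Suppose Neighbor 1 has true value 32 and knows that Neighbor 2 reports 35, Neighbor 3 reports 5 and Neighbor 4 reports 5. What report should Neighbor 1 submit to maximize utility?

Report 3: project built, pays 3, utility 32 - 3 = 29.
Report 5: project built, pays 5, utility 32 - 5 = 27.
Report 30: project built, pays 30, utility 32 - 30 = 2.
Report 32: project built, pays 32, utility 32 - 32 = 0.
Report 35: project built, pays 35, utility 32 - 35 = -3.
The best choice is 3 with utility 29.

3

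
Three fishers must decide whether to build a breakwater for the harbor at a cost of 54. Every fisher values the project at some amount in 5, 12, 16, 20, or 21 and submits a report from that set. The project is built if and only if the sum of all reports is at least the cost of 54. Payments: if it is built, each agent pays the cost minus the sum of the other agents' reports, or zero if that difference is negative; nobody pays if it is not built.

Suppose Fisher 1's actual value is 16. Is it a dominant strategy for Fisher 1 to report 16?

Yes

Check each profile of the others' reports and compare truth against every alternative report.
Others report (21, 21): truth gives 4, best alternative gives 4.
Others report (20, 21): truth gives 3, best alternative gives 3.
Others report (21, 20): truth gives 3, best alternative gives 3.
Others report (20, 20): truth gives 2, best alternative gives 2.
Others report (5, 5): truth gives 0, best alternative gives 0.
Others report (5, 12): truth gives 0, best alternative gives 0.
(Remaining 19 profiles checked similarly; truth is weakly best in each.)
In every case the truthful report is at least as good as any alternative, so it is a dominant strategy.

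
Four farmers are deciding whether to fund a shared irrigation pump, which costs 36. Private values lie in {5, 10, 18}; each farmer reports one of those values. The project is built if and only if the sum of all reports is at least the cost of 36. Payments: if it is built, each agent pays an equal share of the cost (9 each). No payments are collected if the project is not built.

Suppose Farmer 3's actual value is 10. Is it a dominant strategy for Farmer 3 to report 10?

No

Consider the case where Farmer 1 reports 5, Farmer 2 reports 5 and Farmer 4 reports 10.
Truthful report 10: project not built, utility 0.
Report 18 instead: project built, pays 9, utility 10 - 9 = 1.
Since 1 > 0, reporting 18 is strictly better here, so truthful reporting is not dominant.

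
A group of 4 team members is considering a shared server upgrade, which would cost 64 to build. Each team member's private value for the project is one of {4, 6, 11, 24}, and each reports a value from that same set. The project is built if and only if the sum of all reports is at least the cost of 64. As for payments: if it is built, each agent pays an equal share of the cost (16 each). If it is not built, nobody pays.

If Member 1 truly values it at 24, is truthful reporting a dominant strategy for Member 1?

Check each profile of the others' reports and compare truth against every alternative report.
Others report (4, 24, 24): truth gives 8, best alternative gives 0.
Others report (6, 11, 24): truth gives 8, best alternative gives 0.
Others report (6, 24, 11): truth gives 8, best alternative gives 0.
Others report (11, 6, 24): truth gives 8, best alternative gives 0.
Others report (11, 11, 24): truth gives 8, best alternative gives 0.
Others report (11, 24, 6): truth gives 8, best alternative gives 0.
(Remaining 58 profiles checked similarly; truth is weakly best in each.)
In every case the truthful report is at least as good as any alternative, so it is a dominant strategy.

Yes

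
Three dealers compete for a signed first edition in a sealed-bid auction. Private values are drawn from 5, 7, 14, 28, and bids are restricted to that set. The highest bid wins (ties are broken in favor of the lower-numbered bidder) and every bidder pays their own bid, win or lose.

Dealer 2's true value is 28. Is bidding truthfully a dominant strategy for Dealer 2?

No

Consider the case where Dealer 1 bids 5 and Dealer 3 bids 5.
Truthful bid 28: wins, pays 28, utility 28 - 28 = 0.
Bid 7 instead: wins, pays 7, utility 28 - 7 = 21.
Since 21 > 0, bidding 7 is strictly better here, so truthful bidding is not dominant.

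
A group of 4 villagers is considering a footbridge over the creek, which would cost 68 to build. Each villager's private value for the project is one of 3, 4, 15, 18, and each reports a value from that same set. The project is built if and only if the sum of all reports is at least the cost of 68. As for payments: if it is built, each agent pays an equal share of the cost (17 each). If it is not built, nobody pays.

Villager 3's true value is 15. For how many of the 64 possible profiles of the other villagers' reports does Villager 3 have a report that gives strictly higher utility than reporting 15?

1

Others report (18, 18, 18): truth gives -2; report 3 gives 0 > -2. Violating.
Others report (3, 3, 3): truth gives 0; no alternative beats it.
Others report (3, 3, 4): truth gives 0; no alternative beats it.
(Checking all 64 profiles: 1 has a profitable deviation, 63 do not.)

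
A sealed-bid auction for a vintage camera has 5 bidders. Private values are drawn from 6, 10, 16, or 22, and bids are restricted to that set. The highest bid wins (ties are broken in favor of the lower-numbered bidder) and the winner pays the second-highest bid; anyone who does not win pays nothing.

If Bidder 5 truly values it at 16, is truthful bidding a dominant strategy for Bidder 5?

Check each profile of the others' bids and compare truth against every alternative bid.
Others bid (6, 6, 6, 6): truth gives 10, best alternative gives 10.
Others bid (6, 6, 6, 10): truth gives 6, best alternative gives 6.
Others bid (6, 6, 10, 6): truth gives 6, best alternative gives 6.
Others bid (6, 6, 10, 10): truth gives 6, best alternative gives 6.
Others bid (6, 10, 6, 6): truth gives 6, best alternative gives 6.
Others bid (6, 10, 6, 10): truth gives 6, best alternative gives 6.
(Remaining 250 profiles checked similarly; truth is weakly best in each.)
In every case the truthful bid is at least as good as any alternative, so it is a dominant strategy.

Yes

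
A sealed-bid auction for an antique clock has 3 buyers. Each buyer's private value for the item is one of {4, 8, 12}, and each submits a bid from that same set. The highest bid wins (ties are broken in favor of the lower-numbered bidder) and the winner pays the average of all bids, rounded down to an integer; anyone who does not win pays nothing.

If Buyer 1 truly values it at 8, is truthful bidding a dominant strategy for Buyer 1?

Consider the case where Buyer 2 bids 4 and Buyer 3 bids 4.
Truthful bid 8: wins, pays 5, utility 8 - 5 = 3.
Bid 4 instead: wins, pays 4, utility 8 - 4 = 4.
Since 4 > 3, bidding 4 is strictly better here, so truthful bidding is not dominant.

No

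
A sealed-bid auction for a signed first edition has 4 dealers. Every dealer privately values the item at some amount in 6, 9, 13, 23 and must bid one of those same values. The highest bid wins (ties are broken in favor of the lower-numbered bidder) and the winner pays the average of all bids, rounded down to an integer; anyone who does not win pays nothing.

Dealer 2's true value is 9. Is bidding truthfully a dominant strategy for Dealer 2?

Consider the case where Dealer 1 bids 9, Dealer 3 bids 6 and Dealer 4 bids 6.
Truthful bid 9: loses, pays 0, utility 0.
Bid 13 instead: wins, pays 8, utility 9 - 8 = 1.
Since 1 > 0, bidding 13 is strictly better here, so truthful bidding is not dominant.

No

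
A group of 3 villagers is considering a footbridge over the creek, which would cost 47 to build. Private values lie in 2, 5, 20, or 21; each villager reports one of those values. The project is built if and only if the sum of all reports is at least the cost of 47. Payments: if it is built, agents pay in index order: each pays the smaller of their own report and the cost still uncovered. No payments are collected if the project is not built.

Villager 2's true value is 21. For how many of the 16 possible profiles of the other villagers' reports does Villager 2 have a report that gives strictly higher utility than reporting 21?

4

Others report (20, 20): truth gives 0; report 20 gives 1 > 0. Violating.
Others report (20, 21): truth gives 0; report 20 gives 1 > 0. Violating.
Others report (21, 20): truth gives 0; report 20 gives 1 > 0. Violating.
Others report (21, 21): truth gives 0; report 5 gives 16 > 0. Violating.
Others report (2, 2): truth gives 0; no alternative beats it.
Others report (2, 5): truth gives 0; no alternative beats it.
(Checking all 16 profiles: 4 have a profitable deviation, 12 do not.)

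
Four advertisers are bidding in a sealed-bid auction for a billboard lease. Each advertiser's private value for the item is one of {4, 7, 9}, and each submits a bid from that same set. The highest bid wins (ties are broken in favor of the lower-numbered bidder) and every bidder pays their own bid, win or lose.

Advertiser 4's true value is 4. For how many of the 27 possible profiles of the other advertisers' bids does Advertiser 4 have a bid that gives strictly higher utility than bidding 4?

1

Others bid (4, 4, 4): truth gives -4; bid 7 gives -3 > -4. Violating.
Others bid (4, 4, 7): truth gives -4; no alternative beats it.
Others bid (4, 4, 9): truth gives -4; no alternative beats it.
(Checking all 27 profiles: 1 has a profitable deviation, 26 do not.)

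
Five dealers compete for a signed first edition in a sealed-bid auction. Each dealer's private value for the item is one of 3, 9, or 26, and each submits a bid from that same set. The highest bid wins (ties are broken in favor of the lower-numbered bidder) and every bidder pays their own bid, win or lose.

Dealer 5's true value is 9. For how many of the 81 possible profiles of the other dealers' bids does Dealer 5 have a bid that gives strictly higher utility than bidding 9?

80

Others bid (3, 3, 3, 9): truth gives -9; bid 3 gives -3 > -9. Violating.
Others bid (3, 3, 3, 26): truth gives -9; bid 3 gives -3 > -9. Violating.
Others bid (3, 3, 9, 3): truth gives -9; bid 3 gives -3 > -9. Violating.
Others bid (3, 3, 9, 9): truth gives -9; bid 3 gives -3 > -9. Violating.
Others bid (3, 3, 3, 3): truth gives 0; no alternative beats it.
(Checking all 81 profiles: 80 have a profitable deviation, 1 does not.)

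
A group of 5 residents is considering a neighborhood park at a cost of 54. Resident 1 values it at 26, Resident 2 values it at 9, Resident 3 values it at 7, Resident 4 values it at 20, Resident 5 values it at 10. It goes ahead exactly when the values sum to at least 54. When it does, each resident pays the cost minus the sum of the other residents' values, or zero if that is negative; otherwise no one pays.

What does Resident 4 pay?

Total value 72 ≥ cost 54, so the project is built.
The other residents' values sum to 52.
Cost minus that sum is 54 - 52 = 2.

2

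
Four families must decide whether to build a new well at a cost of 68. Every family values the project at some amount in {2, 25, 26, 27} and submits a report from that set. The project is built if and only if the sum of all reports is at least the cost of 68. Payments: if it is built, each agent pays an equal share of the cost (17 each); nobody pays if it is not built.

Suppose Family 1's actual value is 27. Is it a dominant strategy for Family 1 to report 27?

Yes

Check each profile of the others' reports and compare truth against every alternative report.
Others report (2, 25, 25): truth gives 10, best alternative gives 10.
Others report (2, 25, 26): truth gives 10, best alternative gives 10.
Others report (2, 25, 27): truth gives 10, best alternative gives 10.
Others report (2, 26, 25): truth gives 10, best alternative gives 10.
Others report (2, 26, 26): truth gives 10, best alternative gives 10.
Others report (2, 26, 27): truth gives 10, best alternative gives 10.
(Remaining 58 profiles checked similarly; truth is weakly best in each.)
In every case the truthful report is at least as good as any alternative, so it is a dominant strategy.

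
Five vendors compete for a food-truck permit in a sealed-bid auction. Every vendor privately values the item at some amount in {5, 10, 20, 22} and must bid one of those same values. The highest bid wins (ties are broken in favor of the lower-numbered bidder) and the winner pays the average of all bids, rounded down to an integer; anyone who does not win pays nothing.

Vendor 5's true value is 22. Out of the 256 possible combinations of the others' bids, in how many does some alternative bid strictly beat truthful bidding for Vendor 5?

Others bid (5, 5, 5, 5): truth gives 14; bid 10 gives 16 > 14. Violating.
Others bid (5, 5, 5, 10): truth gives 13; no alternative beats it.
Others bid (5, 5, 5, 20): truth gives 11; no alternative beats it.
(Checking all 256 profiles: 1 has a profitable deviation, 255 do not.)

1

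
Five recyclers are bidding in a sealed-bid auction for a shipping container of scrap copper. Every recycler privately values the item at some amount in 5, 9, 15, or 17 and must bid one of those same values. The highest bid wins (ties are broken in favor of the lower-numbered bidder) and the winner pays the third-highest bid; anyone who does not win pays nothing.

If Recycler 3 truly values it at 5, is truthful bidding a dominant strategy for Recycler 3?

Yes

Check each profile of the others' bids and compare truth against every alternative bid.
Others bid (5, 5, 9, 9): truth gives 0, best alternative gives -4.
Others bid (5, 5, 5, 5): truth gives 0, best alternative gives 0.
Others bid (5, 5, 5, 9): truth gives 0, best alternative gives 0.
Others bid (5, 5, 5, 15): truth gives 0, best alternative gives 0.
Others bid (5, 5, 5, 17): truth gives 0, best alternative gives 0.
Others bid (5, 5, 9, 5): truth gives 0, best alternative gives 0.
(Remaining 250 profiles checked similarly; truth is weakly best in each.)
In every case the truthful bid is at least as good as any alternative, so it is a dominant strategy.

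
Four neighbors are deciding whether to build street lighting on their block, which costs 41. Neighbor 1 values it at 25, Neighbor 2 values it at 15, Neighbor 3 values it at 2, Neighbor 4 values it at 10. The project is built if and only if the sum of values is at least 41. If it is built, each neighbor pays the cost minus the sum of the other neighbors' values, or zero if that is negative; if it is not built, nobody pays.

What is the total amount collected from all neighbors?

Total value 52 ≥ cost 41, so it is built.
Neighbor 1: others sum to 27; max(0, 41 - 27) = 14.
Neighbor 2: others sum to 37; max(0, 41 - 37) = 4.
Neighbor 3: others sum to 50; max(0, 41 - 50) = 0.
Neighbor 4: others sum to 42; max(0, 41 - 42) = 0.
Total collected = 14 + 4 + 0 + 0 = 18.

18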